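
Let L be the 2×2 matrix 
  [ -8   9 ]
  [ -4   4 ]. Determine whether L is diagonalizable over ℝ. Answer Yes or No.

Characteristic polynomial: p(s) = s^2 + 4s + 4 = (s + 2)^2.
s = -2 has algebraic multiplicity 2; rank(L + 2I) = 1, so geometric multiplicity = 1.
Geometric multiplicity < algebraic multiplicity, so L is not diagonalizable.

No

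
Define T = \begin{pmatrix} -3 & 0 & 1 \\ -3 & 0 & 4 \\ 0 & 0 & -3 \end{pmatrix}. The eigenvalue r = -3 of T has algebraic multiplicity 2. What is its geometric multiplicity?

T + 3I = [[0, 0, 1], [-3, 3, 4], [0, 0, 0]].
This matrix has rank 2, so its null space has dimension 3 − 2 = 1.

1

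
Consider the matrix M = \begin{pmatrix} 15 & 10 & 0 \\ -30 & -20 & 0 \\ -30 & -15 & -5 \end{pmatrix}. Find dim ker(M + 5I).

2

M + 5I = [[20, 10, 0], [-30, -15, 0], [-30, -15, 0]].
This matrix has rank 1, so its null space has dimension 3 − 1 = 2.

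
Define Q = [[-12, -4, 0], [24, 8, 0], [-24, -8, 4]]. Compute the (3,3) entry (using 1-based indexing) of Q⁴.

256

Characteristic polynomial: t^3 - 16t = t(t - 4)(t + 4), so the eigenvalues are -4, 0, 4.
t=-4: eigenvector (1, -2, 1).
t=0: eigenvector (-1, 3, 0).
t=4: eigenvector (0, 0, 1).
P = [[1, -1, 0], [-2, 3, 0], [1, 0, 1]], D = diag(-4, 0, 4), P⁻¹ = [[3, 1, 0], [2, 1, 0], [-3, -1, 1]].
Q⁴ = P·diag(256, 0, 256)·P⁻¹ = [[768, 256, 0], [-1536, -512, 0], [0, 0, 256]].
The requested entry is 256.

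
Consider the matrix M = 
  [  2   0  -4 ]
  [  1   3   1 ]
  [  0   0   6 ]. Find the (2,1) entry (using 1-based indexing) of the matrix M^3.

Characteristic polynomial: r^3 - 11r^2 + 36r - 36 = (r - 6)(r - 3)(r - 2), so the eigenvalues are 2, 3, 6.
r=2: eigenvector (1, -1, 0).
r=3: eigenvector (0, 1, 0).
r=6: eigenvector (-1, 0, 1).
P = [[1, 0, -1], [-1, 1, 0], [0, 0, 1]], D = diag(2, 3, 6), P⁻¹ = [[1, 0, 1], [1, 1, 1], [0, 0, 1]].
M³ = P·diag(8, 27, 216)·P⁻¹ = [[8, 0, -208], [19, 27, 19], [0, 0, 216]].
The requested entry is 19.

19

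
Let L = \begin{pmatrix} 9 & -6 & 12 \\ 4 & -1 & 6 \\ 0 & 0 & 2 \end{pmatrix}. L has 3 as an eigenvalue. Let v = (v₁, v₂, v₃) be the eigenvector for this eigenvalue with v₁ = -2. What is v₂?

-2

L − 3I = [[6, -6, 12], [4, -4, 6], [0, 0, -1]].
Solving (L − 3I)v = 0 gives the eigenspace spanned by (-2, -2, 0).
With v₁ = -2, v = (-2, -2, 0), so v₂ = -2.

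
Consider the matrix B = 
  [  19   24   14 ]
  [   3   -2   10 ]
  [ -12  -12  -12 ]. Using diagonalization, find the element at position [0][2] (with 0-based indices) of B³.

2054

Characteristic polynomial: r^3 - 5r^2 - 26r + 120 = (r - 6)(r - 4)(r + 5), so the eigenvalues are -5, 4, 6.
r=4: eigenvector (6, -2, -3).
r=6: eigenvector (-4, 1, 2).
r=-5: eigenvector (1, -1, 0).
P = [[6, -4, 1], [-2, 1, -1], [-3, 2, 0]], D = diag(4, 6, -5), P⁻¹ = [[-2, -2, -3], [-3, -3, -4], [1, 0, 2]].
B³ = P·diag(64, 216, -125)·P⁻¹ = [[1699, 1824, 2054], [-267, -392, -230], [-912, -912, -1152]].
The requested entry is 2054.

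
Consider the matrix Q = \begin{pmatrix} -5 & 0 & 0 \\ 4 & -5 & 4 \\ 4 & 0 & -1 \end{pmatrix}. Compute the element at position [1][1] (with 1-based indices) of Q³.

-125

Characteristic polynomial: μ^3 + 11μ^2 + 35μ + 25 = (μ + 1)(μ + 5)^2, so the eigenvalues are -5, -5, -1.
μ=-5: eigenvector (1, 0, -1).
μ=-5: eigenvector (0, 1, 0).
μ=-1: eigenvector (0, 1, 1).
P = [[1, 0, 0], [0, 1, 1], [-1, 0, 1]], D = diag(-5, -5, -1), P⁻¹ = [[1, 0, 0], [-1, 1, -1], [1, 0, 1]].
Q³ = P·diag(-125, -125, -1)·P⁻¹ = [[-125, 0, 0], [124, -125, 124], [124, 0, -1]].
The requested entry is -125.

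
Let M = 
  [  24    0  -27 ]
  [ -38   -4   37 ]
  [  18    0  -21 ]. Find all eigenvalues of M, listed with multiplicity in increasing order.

-4, -3, 6

Characteristic polynomial: p(t) = t^3 + t^2 - 30t - 72 = (t - 6)(t + 3)(t + 4).
Roots (with multiplicity): -4, -3, 6.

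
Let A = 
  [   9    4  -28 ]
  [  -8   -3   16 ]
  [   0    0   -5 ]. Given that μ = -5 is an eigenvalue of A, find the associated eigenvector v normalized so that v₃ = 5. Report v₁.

10

A + 5I = [[14, 4, -28], [-8, 2, 16], [0, 0, 0]].
Solving (A + 5I)v = 0 gives the eigenspace spanned by (10, 0, 5).
With v₃ = 5, v = (10, 0, 5), so v₁ = 10.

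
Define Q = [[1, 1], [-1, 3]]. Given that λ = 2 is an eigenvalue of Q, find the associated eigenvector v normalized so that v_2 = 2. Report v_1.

2

Q − 2I = [[-1, 1], [-1, 1]].
Solving (Q − 2I)v = 0 gives the eigenspace spanned by (2, 2).
With v_2 = 2, v = (2, 2), so v_1 = 2.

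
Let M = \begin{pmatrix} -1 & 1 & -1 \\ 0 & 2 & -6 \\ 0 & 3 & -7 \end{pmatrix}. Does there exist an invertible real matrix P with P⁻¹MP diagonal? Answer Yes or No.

Characteristic polynomial: p(μ) = μ^3 + 6μ^2 + 9μ + 4 = (μ + 1)^2(μ + 4).
μ = -1 has algebraic multiplicity 2; rank(M + 1I) = 2, so geometric multiplicity = 1.
Geometric multiplicity < algebraic multiplicity, so M is not diagonalizable.

No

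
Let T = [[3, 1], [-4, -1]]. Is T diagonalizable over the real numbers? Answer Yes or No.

No

Characteristic polynomial: p(λ) = λ^2 - 2λ + 1 = (λ - 1)^2.
λ = 1 has algebraic multiplicity 2; rank(T − 1I) = 1, so geometric multiplicity = 1.
Geometric multiplicity < algebraic multiplicity, so T is not diagonalizable.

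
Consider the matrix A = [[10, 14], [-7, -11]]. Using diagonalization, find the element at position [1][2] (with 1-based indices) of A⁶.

Characteristic polynomial: t^2 + t - 12 = (t - 3)(t + 4), so the eigenvalues are -4, 3.
t=-4: eigenvector (-1, 1).
t=3: eigenvector (-2, 1).
P = [[-1, -2], [1, 1]], D = diag(-4, 3), P⁻¹ = [[1, 2], [-1, -1]].
A⁶ = P·diag(4096, 729)·P⁻¹ = [[-2638, -6734], [3367, 7463]].
The requested entry is -6734.

-6734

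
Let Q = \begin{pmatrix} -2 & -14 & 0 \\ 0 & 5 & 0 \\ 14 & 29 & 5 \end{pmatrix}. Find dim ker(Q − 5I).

Q − 5I = [[-7, -14, 0], [0, 0, 0], [14, 29, 0]].
This matrix has rank 2, so its null space has dimension 3 − 2 = 1.

1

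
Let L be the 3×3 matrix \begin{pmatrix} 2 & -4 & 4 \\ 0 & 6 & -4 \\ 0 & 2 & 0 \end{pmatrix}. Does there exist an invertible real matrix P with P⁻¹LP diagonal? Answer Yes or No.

Yes

Characteristic polynomial: p(μ) = μ^3 - 8μ^2 + 20μ - 16 = (μ - 4)(μ - 2)^2.
μ = 2 has algebraic multiplicity 2; rank(L − 2I) = 1, so geometric multiplicity = 2.
Every eigenvalue has geometric = algebraic multiplicity, so L is diagonalizable.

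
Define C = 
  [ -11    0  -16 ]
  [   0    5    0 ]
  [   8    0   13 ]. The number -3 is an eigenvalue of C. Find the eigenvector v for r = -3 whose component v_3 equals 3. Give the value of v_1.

-6

C + 3I = [[-8, 0, -16], [0, 8, 0], [8, 0, 16]].
Solving (C + 3I)v = 0 gives the eigenspace spanned by (-6, 0, 3).
With v_3 = 3, v = (-6, 0, 3), so v_1 = -6.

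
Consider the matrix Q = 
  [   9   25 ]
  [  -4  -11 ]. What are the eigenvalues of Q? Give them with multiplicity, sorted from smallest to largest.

-1, -1

Characteristic polynomial: p(s) = s^2 + 2s + 1 = (s + 1)^2.
Roots (with multiplicity): -1, -1.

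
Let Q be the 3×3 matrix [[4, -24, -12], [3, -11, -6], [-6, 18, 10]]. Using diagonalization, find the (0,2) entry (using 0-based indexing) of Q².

-24

Characteristic polynomial: λ^3 - 3λ^2 - 6λ + 8 = (λ - 4)(λ - 1)(λ + 2), so the eigenvalues are -2, 1, 4.
λ=4: eigenvector (1, 1, -2).
λ=1: eigenvector (0, 1, -2).
λ=-2: eigenvector (2, 0, 1).
P = [[1, 0, 2], [1, 1, 0], [-2, -2, 1]], D = diag(4, 1, -2), P⁻¹ = [[1, -4, -2], [-1, 5, 2], [0, 2, 1]].
Q² = P·diag(16, 1, 4)·P⁻¹ = [[16, -48, -24], [15, -59, -30], [-30, 126, 64]].
The requested entry is -24.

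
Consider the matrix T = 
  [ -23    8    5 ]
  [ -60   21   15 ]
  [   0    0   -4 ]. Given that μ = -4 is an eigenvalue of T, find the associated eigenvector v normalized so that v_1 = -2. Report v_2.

T + 4I = [[-19, 8, 5], [-60, 25, 15], [0, 0, 0]].
Solving (T + 4I)v = 0 gives the eigenspace spanned by (-2, -6, 2).
With v_1 = -2, v = (-2, -6, 2), so v_2 = -6.

-6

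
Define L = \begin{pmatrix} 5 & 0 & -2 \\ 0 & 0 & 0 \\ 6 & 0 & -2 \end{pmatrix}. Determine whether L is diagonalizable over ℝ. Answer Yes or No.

Yes

Characteristic polynomial: p(s) = s^3 - 3s^2 + 2s = s(s - 2)(s - 1).
All 3 eigenvalues are distinct, so L is diagonalizable.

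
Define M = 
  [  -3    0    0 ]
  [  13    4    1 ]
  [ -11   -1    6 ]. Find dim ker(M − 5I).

1

M − 5I = [[-8, 0, 0], [13, -1, 1], [-11, -1, 1]].
This matrix has rank 2, so its null space has dimension 3 − 2 = 1.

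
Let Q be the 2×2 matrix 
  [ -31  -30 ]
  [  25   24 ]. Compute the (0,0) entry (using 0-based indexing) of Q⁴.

7771

Characteristic polynomial: λ^2 + 7λ + 6 = (λ + 1)(λ + 6), so the eigenvalues are -6, -1.
λ=-1: eigenvector (-1, 1).
λ=-6: eigenvector (6, -5).
P = [[-1, 6], [1, -5]], D = diag(-1, -6), P⁻¹ = [[5, 6], [1, 1]].
Q⁴ = P·diag(1, 1296)·P⁻¹ = [[7771, 7770], [-6475, -6474]].
The requested entry is 7771.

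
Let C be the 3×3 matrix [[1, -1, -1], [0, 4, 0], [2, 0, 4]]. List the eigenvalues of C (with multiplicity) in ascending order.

2, 3, 4

Characteristic polynomial: p(λ) = λ^3 - 9λ^2 + 26λ - 24 = (λ - 4)(λ - 3)(λ - 2).
Roots (with multiplicity): 2, 3, 4.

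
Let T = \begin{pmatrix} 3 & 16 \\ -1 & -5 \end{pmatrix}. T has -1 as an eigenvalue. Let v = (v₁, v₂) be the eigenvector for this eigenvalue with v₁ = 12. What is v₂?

-3

T + 1I = [[4, 16], [-1, -4]].
Solving (T + 1I)v = 0 gives the eigenspace spanned by (12, -3).
With v₁ = 12, v = (12, -3), so v₂ = -3.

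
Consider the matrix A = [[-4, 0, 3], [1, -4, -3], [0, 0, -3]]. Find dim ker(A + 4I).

A + 4I = [[0, 0, 3], [1, 0, -3], [0, 0, 1]].
This matrix has rank 2, so its null space has dimension 3 − 2 = 1.

1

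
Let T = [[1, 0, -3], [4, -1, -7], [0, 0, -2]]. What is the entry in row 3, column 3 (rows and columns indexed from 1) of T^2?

4

Characteristic polynomial: λ^3 + 2λ^2 - λ - 2 = (λ - 1)(λ + 1)(λ + 2), so the eigenvalues are -2, -1, 1.
λ=-2: eigenvector (1, 3, 1).
λ=-1: eigenvector (0, 1, 0).
λ=1: eigenvector (1, 2, 0).
P = [[1, 0, 1], [3, 1, 2], [1, 0, 0]], D = diag(-2, -1, 1), P⁻¹ = [[0, 0, 1], [-2, 1, -1], [1, 0, -1]].
T² = P·diag(4, 1, 1)·P⁻¹ = [[1, 0, 3], [0, 1, 9], [0, 0, 4]].
The requested entry is 4.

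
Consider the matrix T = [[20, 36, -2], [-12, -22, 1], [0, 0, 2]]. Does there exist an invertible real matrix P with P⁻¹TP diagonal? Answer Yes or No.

Characteristic polynomial: p(r) = r^3 - 12r + 16 = (r - 2)^2(r + 4).
r = 2 has algebraic multiplicity 2; rank(T − 2I) = 2, so geometric multiplicity = 1.
Geometric multiplicity < algebraic multiplicity, so T is not diagonalizable.

No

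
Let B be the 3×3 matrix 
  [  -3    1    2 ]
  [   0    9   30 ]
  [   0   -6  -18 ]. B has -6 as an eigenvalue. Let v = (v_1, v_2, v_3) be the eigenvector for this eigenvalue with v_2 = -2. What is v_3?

B + 6I = [[3, 1, 2], [0, 15, 30], [0, -6, -12]].
Solving (B + 6I)v = 0 gives the eigenspace spanned by (0, -2, 1).
With v_2 = -2, v = (0, -2, 1), so v_3 = 1.

1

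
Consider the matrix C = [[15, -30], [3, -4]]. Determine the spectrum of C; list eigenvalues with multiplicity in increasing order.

5, 6

Characteristic polynomial: p(t) = t^2 - 11t + 30 = (t - 6)(t - 5).
Roots (with multiplicity): 5, 6.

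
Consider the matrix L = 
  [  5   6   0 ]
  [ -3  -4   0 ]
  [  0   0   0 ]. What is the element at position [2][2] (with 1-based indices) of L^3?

Characteristic polynomial: μ^3 - μ^2 - 2μ = μ(μ - 2)(μ + 1), so the eigenvalues are -1, 0, 2.
μ=2: eigenvector (2, -1, 0).
μ=-1: eigenvector (-1, 1, 0).
μ=0: eigenvector (0, 0, 1).
P = [[2, -1, 0], [-1, 1, 0], [0, 0, 1]], D = diag(2, -1, 0), P⁻¹ = [[1, 1, 0], [1, 2, 0], [0, 0, 1]].
L³ = P·diag(8, -1, 0)·P⁻¹ = [[17, 18, 0], [-9, -10, 0], [0, 0, 0]].
The requested entry is -10.

-10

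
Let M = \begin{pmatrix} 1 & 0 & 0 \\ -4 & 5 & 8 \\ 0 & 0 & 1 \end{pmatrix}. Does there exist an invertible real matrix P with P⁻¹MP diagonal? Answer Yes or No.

Characteristic polynomial: p(μ) = μ^3 - 7μ^2 + 11μ - 5 = (μ - 5)(μ - 1)^2.
μ = 1 has algebraic multiplicity 2; rank(M − 1I) = 1, so geometric multiplicity = 2.
Every eigenvalue has geometric = algebraic multiplicity, so M is diagonalizable.

Yes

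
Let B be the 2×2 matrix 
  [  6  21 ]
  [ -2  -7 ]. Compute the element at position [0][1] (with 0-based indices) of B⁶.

-21

Characteristic polynomial: r^2 + r = r(r + 1), so the eigenvalues are -1, 0.
r=0: eigenvector (7, -2).
r=-1: eigenvector (-3, 1).
P = [[7, -3], [-2, 1]], D = diag(0, -1), P⁻¹ = [[1, 3], [2, 7]].
B⁶ = P·diag(0, 1)·P⁻¹ = [[-6, -21], [2, 7]].
The requested entry is -21.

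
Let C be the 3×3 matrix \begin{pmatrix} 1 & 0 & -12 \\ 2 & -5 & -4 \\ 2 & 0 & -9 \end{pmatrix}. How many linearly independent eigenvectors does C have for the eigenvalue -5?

C + 5I = [[6, 0, -12], [2, 0, -4], [2, 0, -4]].
This matrix has rank 1, so its null space has dimension 3 − 1 = 2.

2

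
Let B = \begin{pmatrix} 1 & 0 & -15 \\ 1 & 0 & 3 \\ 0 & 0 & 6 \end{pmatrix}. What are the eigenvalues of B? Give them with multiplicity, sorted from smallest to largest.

Characteristic polynomial: p(t) = t^3 - 7t^2 + 6t = t(t - 6)(t - 1).
Roots (with multiplicity): 0, 1, 6.

0, 1, 6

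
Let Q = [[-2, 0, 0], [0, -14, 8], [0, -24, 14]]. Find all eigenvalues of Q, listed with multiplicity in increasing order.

Characteristic polynomial: p(λ) = λ^3 + 2λ^2 - 4λ - 8 = (λ - 2)(λ + 2)^2.
Roots (with multiplicity): -2, -2, 2.

-2, -2, 2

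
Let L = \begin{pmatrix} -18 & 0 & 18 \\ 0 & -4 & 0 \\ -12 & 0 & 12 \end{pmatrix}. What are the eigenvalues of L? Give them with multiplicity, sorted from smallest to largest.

Characteristic polynomial: p(r) = r^3 + 10r^2 + 24r = r(r + 4)(r + 6).
Roots (with multiplicity): -6, -4, 0.

-6, -4, 0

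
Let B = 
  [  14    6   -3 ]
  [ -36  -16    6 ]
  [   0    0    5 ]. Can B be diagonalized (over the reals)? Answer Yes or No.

Yes

Characteristic polynomial: p(s) = s^3 - 3s^2 - 18s + 40 = (s - 5)(s - 2)(s + 4).
All 3 eigenvalues are distinct, so B is diagonalizable.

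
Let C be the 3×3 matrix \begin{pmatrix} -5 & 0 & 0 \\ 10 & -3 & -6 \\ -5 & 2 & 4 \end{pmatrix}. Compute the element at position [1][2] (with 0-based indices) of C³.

Characteristic polynomial: λ^3 + 4λ^2 - 5λ = λ(λ - 1)(λ + 5), so the eigenvalues are -5, 0, 1.
λ=-5: eigenvector (1, -2, 1).
λ=0: eigenvector (0, -2, 1).
λ=1: eigenvector (0, -3, 2).
P = [[1, 0, 0], [-2, -2, -3], [1, 1, 2]], D = diag(-5, 0, 1), P⁻¹ = [[1, 0, 0], [-1, -2, -3], [0, 1, 2]].
C³ = P·diag(-125, 0, 1)·P⁻¹ = [[-125, 0, 0], [250, -3, -6], [-125, 2, 4]].
The requested entry is -6.

-6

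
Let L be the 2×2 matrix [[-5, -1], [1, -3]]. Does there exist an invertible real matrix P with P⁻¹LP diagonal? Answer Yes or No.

No

Characteristic polynomial: p(λ) = λ^2 + 8λ + 16 = (λ + 4)^2.
λ = -4 has algebraic multiplicity 2; rank(L + 4I) = 1, so geometric multiplicity = 1.
Geometric multiplicity < algebraic multiplicity, so L is not diagonalizable.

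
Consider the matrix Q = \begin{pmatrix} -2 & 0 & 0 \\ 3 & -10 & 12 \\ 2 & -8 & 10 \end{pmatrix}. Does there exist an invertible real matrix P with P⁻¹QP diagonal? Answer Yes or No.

No

Characteristic polynomial: p(r) = r^3 + 2r^2 - 4r - 8 = (r - 2)(r + 2)^2.
r = -2 has algebraic multiplicity 2; rank(Q + 2I) = 2, so geometric multiplicity = 1.
Geometric multiplicity < algebraic multiplicity, so Q is not diagonalizable.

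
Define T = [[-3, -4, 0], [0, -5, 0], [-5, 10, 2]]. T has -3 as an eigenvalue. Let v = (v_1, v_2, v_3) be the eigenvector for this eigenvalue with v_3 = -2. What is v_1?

T + 3I = [[0, -4, 0], [0, -2, 0], [-5, 10, 5]].
Solving (T + 3I)v = 0 gives the eigenspace spanned by (-2, 0, -2).
With v_3 = -2, v = (-2, 0, -2), so v_1 = -2.

-2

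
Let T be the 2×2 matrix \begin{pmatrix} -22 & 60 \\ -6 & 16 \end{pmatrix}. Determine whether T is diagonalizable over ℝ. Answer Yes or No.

Yes

Characteristic polynomial: p(μ) = μ^2 + 6μ + 8 = (μ + 2)(μ + 4).
All 2 eigenvalues are distinct, so T is diagonalizable.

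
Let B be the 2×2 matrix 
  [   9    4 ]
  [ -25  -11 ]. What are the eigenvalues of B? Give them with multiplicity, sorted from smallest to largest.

Characteristic polynomial: p(λ) = λ^2 + 2λ + 1 = (λ + 1)^2.
Roots (with multiplicity): -1, -1.

-1, -1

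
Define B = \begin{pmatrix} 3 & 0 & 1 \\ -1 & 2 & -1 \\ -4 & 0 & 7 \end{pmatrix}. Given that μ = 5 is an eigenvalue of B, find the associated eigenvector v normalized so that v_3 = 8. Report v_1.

B − 5I = [[-2, 0, 1], [-1, -3, -1], [-4, 0, 2]].
Solving (B − 5I)v = 0 gives the eigenspace spanned by (4, -4, 8).
With v_3 = 8, v = (4, -4, 8), so v_1 = 4.

4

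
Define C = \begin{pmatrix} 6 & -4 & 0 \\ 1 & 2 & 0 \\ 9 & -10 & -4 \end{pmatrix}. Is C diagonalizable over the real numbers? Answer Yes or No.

Characteristic polynomial: p(s) = s^3 - 4s^2 - 16s + 64 = (s - 4)^2(s + 4).
s = 4 has algebraic multiplicity 2; rank(C − 4I) = 2, so geometric multiplicity = 1.
Geometric multiplicity < algebraic multiplicity, so C is not diagonalizable.

No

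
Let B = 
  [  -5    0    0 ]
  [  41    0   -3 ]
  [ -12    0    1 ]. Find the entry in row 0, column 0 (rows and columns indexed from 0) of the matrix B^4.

Characteristic polynomial: t^3 + 4t^2 - 5t = t(t - 1)(t + 5), so the eigenvalues are -5, 0, 1.
t=0: eigenvector (0, 1, 0).
t=-5: eigenvector (1, -7, 2).
t=1: eigenvector (0, -3, 1).
P = [[0, 1, 0], [1, -7, -3], [0, 2, 1]], D = diag(0, -5, 1), P⁻¹ = [[1, 1, 3], [1, 0, 0], [-2, 0, 1]].
B⁴ = P·diag(0, 625, 1)·P⁻¹ = [[625, 0, 0], [-4369, 0, -3], [1248, 0, 1]].
The requested entry is 625.

625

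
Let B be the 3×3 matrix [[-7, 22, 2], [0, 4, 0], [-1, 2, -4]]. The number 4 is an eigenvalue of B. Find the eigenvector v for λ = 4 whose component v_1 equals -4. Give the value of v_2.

-2

B − 4I = [[-11, 22, 2], [0, 0, 0], [-1, 2, -8]].
Solving (B − 4I)v = 0 gives the eigenspace spanned by (-4, -2, 0).
With v_1 = -4, v = (-4, -2, 0), so v_2 = -2.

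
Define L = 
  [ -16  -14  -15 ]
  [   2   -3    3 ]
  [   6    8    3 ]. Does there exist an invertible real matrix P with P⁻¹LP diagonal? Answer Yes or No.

No

Characteristic polynomial: p(s) = s^3 + 16s^2 + 85s + 150 = (s + 5)^2(s + 6).
s = -5 has algebraic multiplicity 2; rank(L + 5I) = 2, so geometric multiplicity = 1.
Geometric multiplicity < algebraic multiplicity, so L is not diagonalizable.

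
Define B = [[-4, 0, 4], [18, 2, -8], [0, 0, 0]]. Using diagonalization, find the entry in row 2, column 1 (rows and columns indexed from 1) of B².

-36

Characteristic polynomial: r^3 + 2r^2 - 8r = r(r - 2)(r + 4), so the eigenvalues are -4, 0, 2.
r=-4: eigenvector (1, -3, 0).
r=2: eigenvector (0, 1, 0).
r=0: eigenvector (1, -5, 1).
P = [[1, 0, 1], [-3, 1, -5], [0, 0, 1]], D = diag(-4, 2, 0), P⁻¹ = [[1, 0, -1], [3, 1, 2], [0, 0, 1]].
B² = P·diag(16, 4, 0)·P⁻¹ = [[16, 0, -16], [-36, 4, 56], [0, 0, 0]].
The requested entry is -36.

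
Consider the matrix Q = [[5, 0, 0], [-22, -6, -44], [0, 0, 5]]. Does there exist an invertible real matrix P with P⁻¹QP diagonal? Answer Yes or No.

Characteristic polynomial: p(r) = r^3 - 4r^2 - 35r + 150 = (r - 5)^2(r + 6).
r = 5 has algebraic multiplicity 2; rank(Q − 5I) = 1, so geometric multiplicity = 2.
Every eigenvalue has geometric = algebraic multiplicity, so Q is diagonalizable.

Yes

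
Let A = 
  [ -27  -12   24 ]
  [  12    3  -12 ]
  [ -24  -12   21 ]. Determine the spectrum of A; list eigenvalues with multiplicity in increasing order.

-3, -3, 3

Characteristic polynomial: p(λ) = λ^3 + 3λ^2 - 9λ - 27 = (λ - 3)(λ + 3)^2.
Roots (with multiplicity): -3, -3, 3.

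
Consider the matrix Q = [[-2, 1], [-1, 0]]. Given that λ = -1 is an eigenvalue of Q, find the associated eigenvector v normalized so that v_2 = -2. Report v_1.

-2

Q + 1I = [[-1, 1], [-1, 1]].
Solving (Q + 1I)v = 0 gives the eigenspace spanned by (-2, -2).
With v_2 = -2, v = (-2, -2), so v_1 = -2.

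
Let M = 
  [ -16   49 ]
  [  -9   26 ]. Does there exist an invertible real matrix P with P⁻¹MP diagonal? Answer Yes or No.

Characteristic polynomial: p(t) = t^2 - 10t + 25 = (t - 5)^2.
t = 5 has algebraic multiplicity 2; rank(M − 5I) = 1, so geometric multiplicity = 1.
Geometric multiplicity < algebraic multiplicity, so M is not diagonalizable.

No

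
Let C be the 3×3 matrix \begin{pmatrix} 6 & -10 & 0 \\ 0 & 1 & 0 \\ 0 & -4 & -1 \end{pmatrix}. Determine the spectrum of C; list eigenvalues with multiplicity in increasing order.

-1, 1, 6

Characteristic polynomial: p(t) = t^3 - 6t^2 - t + 6 = (t - 6)(t - 1)(t + 1).
Roots (with multiplicity): -1, 1, 6.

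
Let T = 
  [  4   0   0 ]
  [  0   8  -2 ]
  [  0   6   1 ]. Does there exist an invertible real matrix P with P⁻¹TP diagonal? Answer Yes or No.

Characteristic polynomial: p(s) = s^3 - 13s^2 + 56s - 80 = (s - 5)(s - 4)^2.
s = 4 has algebraic multiplicity 2; rank(T − 4I) = 1, so geometric multiplicity = 2.
Every eigenvalue has geometric = algebraic multiplicity, so T is diagonalizable.

Yes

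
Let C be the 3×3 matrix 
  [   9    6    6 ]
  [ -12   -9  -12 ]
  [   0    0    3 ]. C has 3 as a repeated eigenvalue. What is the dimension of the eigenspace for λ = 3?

2

C − 3I = [[6, 6, 6], [-12, -12, -12], [0, 0, 0]].
This matrix has rank 1, so its null space has dimension 3 − 1 = 2.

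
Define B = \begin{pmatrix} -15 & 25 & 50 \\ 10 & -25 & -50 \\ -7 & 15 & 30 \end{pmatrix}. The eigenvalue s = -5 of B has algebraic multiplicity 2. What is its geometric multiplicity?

1

B + 5I = [[-10, 25, 50], [10, -20, -50], [-7, 15, 35]].
This matrix has rank 2, so its null space has dimension 3 − 2 = 1.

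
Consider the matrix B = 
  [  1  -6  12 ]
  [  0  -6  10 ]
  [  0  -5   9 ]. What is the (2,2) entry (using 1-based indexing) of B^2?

Characteristic polynomial: λ^3 - 4λ^2 - λ + 4 = (λ - 4)(λ - 1)(λ + 1), so the eigenvalues are -1, 1, 4.
λ=1: eigenvector (1, 0, 0).
λ=4: eigenvector (-2, -1, -1).
λ=-1: eigenvector (0, 2, 1).
P = [[1, -2, 0], [0, -1, 2], [0, -1, 1]], D = diag(1, 4, -1), P⁻¹ = [[1, 2, -4], [0, 1, -2], [0, 1, -1]].
B² = P·diag(1, 16, 1)·P⁻¹ = [[1, -30, 60], [0, -14, 30], [0, -15, 31]].
The requested entry is -14.

-14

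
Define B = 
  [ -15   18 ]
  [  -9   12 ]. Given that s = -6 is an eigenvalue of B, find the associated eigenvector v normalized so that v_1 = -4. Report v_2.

-2

B + 6I = [[-9, 18], [-9, 18]].
Solving (B + 6I)v = 0 gives the eigenspace spanned by (-4, -2).
With v_1 = -4, v = (-4, -2), so v_2 = -2.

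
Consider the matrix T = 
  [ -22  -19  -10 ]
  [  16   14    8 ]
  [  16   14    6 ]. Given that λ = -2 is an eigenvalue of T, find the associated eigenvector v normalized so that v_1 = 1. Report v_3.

T + 2I = [[-20, -19, -10], [16, 16, 8], [16, 14, 8]].
Solving (T + 2I)v = 0 gives the eigenspace spanned by (1, 0, -2).
With v_1 = 1, v = (1, 0, -2), so v_3 = -2.

-2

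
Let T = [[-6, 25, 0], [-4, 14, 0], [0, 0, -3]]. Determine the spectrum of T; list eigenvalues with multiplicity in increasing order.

-3, 4, 4

Characteristic polynomial: p(s) = s^3 - 5s^2 - 8s + 48 = (s - 4)^2(s + 3).
Roots (with multiplicity): -3, 4, 4.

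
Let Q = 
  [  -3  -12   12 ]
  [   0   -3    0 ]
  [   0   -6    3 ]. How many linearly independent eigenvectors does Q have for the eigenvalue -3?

2

Q + 3I = [[0, -12, 12], [0, 0, 0], [0, -6, 6]].
This matrix has rank 1, so its null space has dimension 3 − 1 = 2.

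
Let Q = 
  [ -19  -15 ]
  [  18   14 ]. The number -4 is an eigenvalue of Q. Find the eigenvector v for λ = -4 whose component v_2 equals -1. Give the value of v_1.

1

Q + 4I = [[-15, -15], [18, 18]].
Solving (Q + 4I)v = 0 gives the eigenspace spanned by (1, -1).
With v_2 = -1, v = (1, -1), so v_1 = 1.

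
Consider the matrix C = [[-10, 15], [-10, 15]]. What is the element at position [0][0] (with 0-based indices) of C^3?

Characteristic polynomial: λ^2 - 5λ = λ(λ - 5), so the eigenvalues are 0, 5.
λ=0: eigenvector (3, 2).
λ=5: eigenvector (1, 1).
P = [[3, 1], [2, 1]], D = diag(0, 5), P⁻¹ = [[1, -1], [-2, 3]].
C³ = P·diag(0, 125)·P⁻¹ = [[-250, 375], [-250, 375]].
The requested entry is -250.

-250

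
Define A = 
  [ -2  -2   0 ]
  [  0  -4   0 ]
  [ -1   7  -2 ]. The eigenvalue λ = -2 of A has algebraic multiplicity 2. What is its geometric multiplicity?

1

A + 2I = [[0, -2, 0], [0, -2, 0], [-1, 7, 0]].
This matrix has rank 2, so its null space has dimension 3 − 2 = 1.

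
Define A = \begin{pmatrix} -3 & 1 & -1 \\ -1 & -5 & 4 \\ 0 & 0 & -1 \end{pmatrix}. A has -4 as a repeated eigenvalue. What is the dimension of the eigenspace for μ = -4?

1

A + 4I = [[1, 1, -1], [-1, -1, 4], [0, 0, 3]].
This matrix has rank 2, so its null space has dimension 3 − 2 = 1.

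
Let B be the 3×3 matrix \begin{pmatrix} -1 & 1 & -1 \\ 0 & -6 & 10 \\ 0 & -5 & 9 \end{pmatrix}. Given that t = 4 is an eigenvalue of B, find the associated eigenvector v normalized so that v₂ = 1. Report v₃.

1

B − 4I = [[-5, 1, -1], [0, -10, 10], [0, -5, 5]].
Solving (B − 4I)v = 0 gives the eigenspace spanned by (0, 1, 1).
With v₂ = 1, v = (0, 1, 1), so v₃ = 1.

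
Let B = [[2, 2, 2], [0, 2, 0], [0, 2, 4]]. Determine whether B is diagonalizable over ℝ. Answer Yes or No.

Yes

Characteristic polynomial: p(μ) = μ^3 - 8μ^2 + 20μ - 16 = (μ - 4)(μ - 2)^2.
μ = 2 has algebraic multiplicity 2; rank(B − 2I) = 1, so geometric multiplicity = 2.
Every eigenvalue has geometric = algebraic multiplicity, so B is diagonalizable.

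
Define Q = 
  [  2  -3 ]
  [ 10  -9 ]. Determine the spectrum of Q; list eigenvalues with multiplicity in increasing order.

Characteristic polynomial: p(λ) = λ^2 + 7λ + 12 = (λ + 3)(λ + 4).
Roots (with multiplicity): -4, -3.

-4, -3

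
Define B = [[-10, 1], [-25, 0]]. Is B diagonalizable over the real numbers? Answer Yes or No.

Characteristic polynomial: p(r) = r^2 + 10r + 25 = (r + 5)^2.
r = -5 has algebraic multiplicity 2; rank(B + 5I) = 1, so geometric multiplicity = 1.
Geometric multiplicity < algebraic multiplicity, so B is not diagonalizable.

No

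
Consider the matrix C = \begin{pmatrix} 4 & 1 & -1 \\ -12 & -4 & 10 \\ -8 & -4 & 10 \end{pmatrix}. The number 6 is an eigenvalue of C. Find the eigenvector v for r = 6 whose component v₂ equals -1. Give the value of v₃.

-1

C − 6I = [[-2, 1, -1], [-12, -10, 10], [-8, -4, 4]].
Solving (C − 6I)v = 0 gives the eigenspace spanned by (0, -1, -1).
With v₂ = -1, v = (0, -1, -1), so v₃ = -1.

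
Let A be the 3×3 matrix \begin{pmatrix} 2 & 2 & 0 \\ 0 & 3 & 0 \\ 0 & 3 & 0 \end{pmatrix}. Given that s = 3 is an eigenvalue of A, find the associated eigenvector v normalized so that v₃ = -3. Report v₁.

A − 3I = [[-1, 2, 0], [0, 0, 0], [0, 3, -3]].
Solving (A − 3I)v = 0 gives the eigenspace spanned by (-6, -3, -3).
With v₃ = -3, v = (-6, -3, -3), so v₁ = -6.

-6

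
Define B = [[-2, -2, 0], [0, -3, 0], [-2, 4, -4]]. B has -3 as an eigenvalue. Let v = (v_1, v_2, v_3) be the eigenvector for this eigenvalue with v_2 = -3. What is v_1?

-6

B + 3I = [[1, -2, 0], [0, 0, 0], [-2, 4, -1]].
Solving (B + 3I)v = 0 gives the eigenspace spanned by (-6, -3, 0).
With v_2 = -3, v = (-6, -3, 0), so v_1 = -6.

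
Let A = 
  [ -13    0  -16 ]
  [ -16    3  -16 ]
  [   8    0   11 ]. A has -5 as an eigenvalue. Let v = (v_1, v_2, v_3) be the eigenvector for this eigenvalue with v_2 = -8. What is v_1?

-8

A + 5I = [[-8, 0, -16], [-16, 8, -16], [8, 0, 16]].
Solving (A + 5I)v = 0 gives the eigenspace spanned by (-8, -8, 4).
With v_2 = -8, v = (-8, -8, 4), so v_1 = -8.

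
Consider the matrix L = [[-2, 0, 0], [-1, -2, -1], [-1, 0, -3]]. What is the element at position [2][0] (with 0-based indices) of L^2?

5

Characteristic polynomial: s^3 + 7s^2 + 16s + 12 = (s + 2)^2(s + 3), so the eigenvalues are -3, -2, -2.
s=-2: eigenvector (1, 1, -1).
s=-3: eigenvector (0, 1, 1).
s=-2: eigenvector (0, -1, 0).
P = [[1, 0, 0], [1, 1, -1], [-1, 1, 0]], D = diag(-2, -3, -2), P⁻¹ = [[1, 0, 0], [1, 0, 1], [2, -1, 1]].
L² = P·diag(4, 9, 4)·P⁻¹ = [[4, 0, 0], [5, 4, 5], [5, 0, 9]].
The requested entry is 5.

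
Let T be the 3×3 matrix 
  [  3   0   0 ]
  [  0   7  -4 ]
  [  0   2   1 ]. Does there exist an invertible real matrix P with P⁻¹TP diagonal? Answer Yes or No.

Characteristic polynomial: p(s) = s^3 - 11s^2 + 39s - 45 = (s - 5)(s - 3)^2.
s = 3 has algebraic multiplicity 2; rank(T − 3I) = 1, so geometric multiplicity = 2.
Every eigenvalue has geometric = algebraic multiplicity, so T is diagonalizable.

Yes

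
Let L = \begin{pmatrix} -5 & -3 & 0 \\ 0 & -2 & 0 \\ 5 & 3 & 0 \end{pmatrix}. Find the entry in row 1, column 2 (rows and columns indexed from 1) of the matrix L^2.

21

Characteristic polynomial: s^3 + 7s^2 + 10s = s(s + 2)(s + 5), so the eigenvalues are -5, -2, 0.
s=-5: eigenvector (1, 0, -1).
s=-2: eigenvector (-1, 1, 1).
s=0: eigenvector (0, 0, 1).
P = [[1, -1, 0], [0, 1, 0], [-1, 1, 1]], D = diag(-5, -2, 0), P⁻¹ = [[1, 1, 0], [0, 1, 0], [1, 0, 1]].
L² = P·diag(25, 4, 0)·P⁻¹ = [[25, 21, 0], [0, 4, 0], [-25, -21, 0]].
The requested entry is 21.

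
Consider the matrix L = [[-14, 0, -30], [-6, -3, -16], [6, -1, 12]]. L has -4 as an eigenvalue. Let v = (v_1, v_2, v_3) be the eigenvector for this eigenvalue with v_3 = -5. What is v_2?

L + 4I = [[-10, 0, -30], [-6, 1, -16], [6, -1, 16]].
Solving (L + 4I)v = 0 gives the eigenspace spanned by (15, 10, -5).
With v_3 = -5, v = (15, 10, -5), so v_2 = 10.

10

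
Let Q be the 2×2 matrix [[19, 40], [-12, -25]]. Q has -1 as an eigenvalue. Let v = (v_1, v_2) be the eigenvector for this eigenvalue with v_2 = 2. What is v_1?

Q + 1I = [[20, 40], [-12, -24]].
Solving (Q + 1I)v = 0 gives the eigenspace spanned by (-4, 2).
With v_2 = 2, v = (-4, 2), so v_1 = -4.

-4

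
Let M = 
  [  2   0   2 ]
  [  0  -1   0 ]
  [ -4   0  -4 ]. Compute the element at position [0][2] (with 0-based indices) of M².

-4

Characteristic polynomial: s^3 + 3s^2 + 2s = s(s + 1)(s + 2), so the eigenvalues are -2, -1, 0.
s=0: eigenvector (1, 0, -1).
s=-1: eigenvector (0, 1, 0).
s=-2: eigenvector (1, 0, -2).
P = [[1, 0, 1], [0, 1, 0], [-1, 0, -2]], D = diag(0, -1, -2), P⁻¹ = [[2, 0, 1], [0, 1, 0], [-1, 0, -1]].
M² = P·diag(0, 1, 4)·P⁻¹ = [[-4, 0, -4], [0, 1, 0], [8, 0, 8]].
The requested entry is -4.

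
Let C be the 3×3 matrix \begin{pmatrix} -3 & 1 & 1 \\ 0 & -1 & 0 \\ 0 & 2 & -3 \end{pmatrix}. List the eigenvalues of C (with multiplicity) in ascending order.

-3, -3, -1

Characteristic polynomial: p(t) = t^3 + 7t^2 + 15t + 9 = (t + 1)(t + 3)^2.
Roots (with multiplicity): -3, -3, -1.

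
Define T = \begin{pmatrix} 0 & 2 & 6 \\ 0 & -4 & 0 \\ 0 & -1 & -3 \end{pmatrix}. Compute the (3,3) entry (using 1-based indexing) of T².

Characteristic polynomial: λ^3 + 7λ^2 + 12λ = λ(λ + 3)(λ + 4), so the eigenvalues are -4, -3, 0.
λ=0: eigenvector (1, 0, 0).
λ=-4: eigenvector (-2, 1, 1).
λ=-3: eigenvector (-2, 0, 1).
P = [[1, -2, -2], [0, 1, 0], [0, 1, 1]], D = diag(0, -4, -3), P⁻¹ = [[1, 0, 2], [0, 1, 0], [0, -1, 1]].
T² = P·diag(0, 16, 9)·P⁻¹ = [[0, -14, -18], [0, 16, 0], [0, 7, 9]].
The requested entry is 9.

9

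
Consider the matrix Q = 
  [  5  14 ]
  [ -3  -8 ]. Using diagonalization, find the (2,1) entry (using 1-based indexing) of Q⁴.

45

Characteristic polynomial: μ^2 + 3μ + 2 = (μ + 1)(μ + 2), so the eigenvalues are -2, -1.
μ=-1: eigenvector (7, -3).
μ=-2: eigenvector (-2, 1).
P = [[7, -2], [-3, 1]], D = diag(-1, -2), P⁻¹ = [[1, 2], [3, 7]].
Q⁴ = P·diag(1, 16)·P⁻¹ = [[-89, -210], [45, 106]].
The requested entry is 45.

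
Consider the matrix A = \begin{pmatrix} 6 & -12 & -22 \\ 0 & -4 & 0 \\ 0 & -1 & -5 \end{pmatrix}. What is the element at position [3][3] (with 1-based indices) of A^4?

625

Characteristic polynomial: s^3 + 3s^2 - 34s - 120 = (s - 6)(s + 4)(s + 5), so the eigenvalues are -5, -4, 6.
s=6: eigenvector (1, 0, 0).
s=-4: eigenvector (-1, 1, -1).
s=-5: eigenvector (2, 0, 1).
P = [[1, -1, 2], [0, 1, 0], [0, -1, 1]], D = diag(6, -4, -5), P⁻¹ = [[1, -1, -2], [0, 1, 0], [0, 1, 1]].
A⁴ = P·diag(1296, 256, 625)·P⁻¹ = [[1296, -302, -1342], [0, 256, 0], [0, 369, 625]].
The requested entry is 625.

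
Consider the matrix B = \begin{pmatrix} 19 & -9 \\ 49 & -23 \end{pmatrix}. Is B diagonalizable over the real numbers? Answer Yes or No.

No

Characteristic polynomial: p(r) = r^2 + 4r + 4 = (r + 2)^2.
r = -2 has algebraic multiplicity 2; rank(B + 2I) = 1, so geometric multiplicity = 1.
Geometric multiplicity < algebraic multiplicity, so B is not diagonalizable.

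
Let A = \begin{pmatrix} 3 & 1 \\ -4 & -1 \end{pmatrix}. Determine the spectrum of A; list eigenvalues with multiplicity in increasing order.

Characteristic polynomial: p(r) = r^2 - 2r + 1 = (r - 1)^2.
Roots (with multiplicity): 1, 1.

1, 1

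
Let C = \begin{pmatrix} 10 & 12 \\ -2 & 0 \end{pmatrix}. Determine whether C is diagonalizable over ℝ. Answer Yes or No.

Characteristic polynomial: p(s) = s^2 - 10s + 24 = (s - 6)(s - 4).
All 2 eigenvalues are distinct, so C is diagonalizable.

Yes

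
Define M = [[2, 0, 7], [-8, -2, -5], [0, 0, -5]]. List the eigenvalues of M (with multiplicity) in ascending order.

Characteristic polynomial: p(t) = t^3 + 5t^2 - 4t - 20 = (t - 2)(t + 2)(t + 5).
Roots (with multiplicity): -5, -2, 2.

-5, -2, 2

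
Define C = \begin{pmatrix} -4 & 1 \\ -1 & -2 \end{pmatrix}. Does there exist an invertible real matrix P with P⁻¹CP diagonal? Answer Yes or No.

No

Characteristic polynomial: p(t) = t^2 + 6t + 9 = (t + 3)^2.
t = -3 has algebraic multiplicity 2; rank(C + 3I) = 1, so geometric multiplicity = 1.
Geometric multiplicity < algebraic multiplicity, so C is not diagonalizable.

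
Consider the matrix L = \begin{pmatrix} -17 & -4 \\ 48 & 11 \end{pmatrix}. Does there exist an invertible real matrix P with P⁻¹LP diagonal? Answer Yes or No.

Yes

Characteristic polynomial: p(λ) = λ^2 + 6λ + 5 = (λ + 1)(λ + 5).
All 2 eigenvalues are distinct, so L is diagonalizable.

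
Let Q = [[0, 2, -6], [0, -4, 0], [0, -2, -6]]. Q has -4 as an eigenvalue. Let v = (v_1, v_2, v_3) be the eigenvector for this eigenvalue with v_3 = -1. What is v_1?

Q + 4I = [[4, 2, -6], [0, 0, 0], [0, -2, -2]].
Solving (Q + 4I)v = 0 gives the eigenspace spanned by (-2, 1, -1).
With v_3 = -1, v = (-2, 1, -1), so v_1 = -2.

-2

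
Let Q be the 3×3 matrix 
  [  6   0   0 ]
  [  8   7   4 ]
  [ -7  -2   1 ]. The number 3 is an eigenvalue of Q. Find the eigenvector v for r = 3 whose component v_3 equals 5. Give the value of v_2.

Q − 3I = [[3, 0, 0], [8, 4, 4], [-7, -2, -2]].
Solving (Q − 3I)v = 0 gives the eigenspace spanned by (0, -5, 5).
With v_3 = 5, v = (0, -5, 5), so v_2 = -5.

-5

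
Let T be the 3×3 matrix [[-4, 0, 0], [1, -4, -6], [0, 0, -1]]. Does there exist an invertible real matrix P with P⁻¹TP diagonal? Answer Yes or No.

No

Characteristic polynomial: p(μ) = μ^3 + 9μ^2 + 24μ + 16 = (μ + 1)(μ + 4)^2.
μ = -4 has algebraic multiplicity 2; rank(T + 4I) = 2, so geometric multiplicity = 1.
Geometric multiplicity < algebraic multiplicity, so T is not diagonalizable.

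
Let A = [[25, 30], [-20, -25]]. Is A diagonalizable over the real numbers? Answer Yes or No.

Yes

Characteristic polynomial: p(t) = t^2 - 25 = (t - 5)(t + 5).
All 2 eigenvalues are distinct, so A is diagonalizable.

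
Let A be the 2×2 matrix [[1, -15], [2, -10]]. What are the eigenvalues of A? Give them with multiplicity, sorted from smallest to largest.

Characteristic polynomial: p(t) = t^2 + 9t + 20 = (t + 4)(t + 5).
Roots (with multiplicity): -5, -4.

-5, -4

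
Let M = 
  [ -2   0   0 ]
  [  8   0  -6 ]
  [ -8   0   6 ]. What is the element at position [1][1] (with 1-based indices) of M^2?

Characteristic polynomial: t^3 - 4t^2 - 12t = t(t - 6)(t + 2), so the eigenvalues are -2, 0, 6.
t=-2: eigenvector (1, -1, 1).
t=6: eigenvector (0, 1, -1).
t=0: eigenvector (0, 1, 0).
P = [[1, 0, 0], [-1, 1, 1], [1, -1, 0]], D = diag(-2, 6, 0), P⁻¹ = [[1, 0, 0], [1, 0, -1], [0, 1, 1]].
M² = P·diag(4, 36, 0)·P⁻¹ = [[4, 0, 0], [32, 0, -36], [-32, 0, 36]].
The requested entry is 4.

4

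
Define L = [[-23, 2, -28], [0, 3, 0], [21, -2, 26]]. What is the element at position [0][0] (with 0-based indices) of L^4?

Characteristic polynomial: s^3 - 6s^2 - s + 30 = (s - 5)(s - 3)(s + 2), so the eigenvalues are -2, 3, 5.
s=5: eigenvector (-1, 0, 1).
s=3: eigenvector (-1, 1, 1).
s=-2: eigenvector (-4, 0, 3).
P = [[-1, -1, -4], [0, 1, 0], [1, 1, 3]], D = diag(5, 3, -2), P⁻¹ = [[3, -1, 4], [0, 1, 0], [-1, 0, -1]].
L⁴ = P·diag(625, 81, 16)·P⁻¹ = [[-1811, 544, -2436], [0, 81, 0], [1827, -544, 2452]].
The requested entry is -1811.

-1811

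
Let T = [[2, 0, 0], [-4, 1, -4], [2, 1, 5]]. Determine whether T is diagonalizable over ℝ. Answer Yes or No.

No

Characteristic polynomial: p(μ) = μ^3 - 8μ^2 + 21μ - 18 = (μ - 3)^2(μ - 2).
μ = 3 has algebraic multiplicity 2; rank(T − 3I) = 2, so geometric multiplicity = 1.
Geometric multiplicity < algebraic multiplicity, so T is not diagonalizable.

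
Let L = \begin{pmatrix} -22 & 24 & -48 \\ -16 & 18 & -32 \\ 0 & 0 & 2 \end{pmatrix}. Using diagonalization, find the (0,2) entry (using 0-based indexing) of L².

Characteristic polynomial: t^3 + 2t^2 - 20t + 24 = (t - 2)^2(t + 6), so the eigenvalues are -6, 2, 2.
t=2: eigenvector (1, 1, 0).
t=-6: eigenvector (3, 2, 0).
t=2: eigenvector (-2, 0, 1).
P = [[1, 3, -2], [1, 2, 0], [0, 0, 1]], D = diag(2, -6, 2), P⁻¹ = [[-2, 3, -4], [1, -1, 2], [0, 0, 1]].
L² = P·diag(4, 36, 4)·P⁻¹ = [[100, -96, 192], [64, -60, 128], [0, 0, 4]].
The requested entry is 192.

192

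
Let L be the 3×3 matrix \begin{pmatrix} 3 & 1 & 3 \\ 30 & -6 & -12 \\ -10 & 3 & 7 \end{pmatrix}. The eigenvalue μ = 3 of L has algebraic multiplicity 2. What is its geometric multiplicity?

1

L − 3I = [[0, 1, 3], [30, -9, -12], [-10, 3, 4]].
This matrix has rank 2, so its null space has dimension 3 − 2 = 1.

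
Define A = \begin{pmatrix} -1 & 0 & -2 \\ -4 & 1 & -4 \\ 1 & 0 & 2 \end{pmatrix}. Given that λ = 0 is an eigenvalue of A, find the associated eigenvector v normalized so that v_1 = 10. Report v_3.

A = [[-1, 0, -2], [-4, 1, -4], [1, 0, 2]].
Solving (A)v = 0 gives the eigenspace spanned by (10, 20, -5).
With v_1 = 10, v = (10, 20, -5), so v_3 = -5.

-5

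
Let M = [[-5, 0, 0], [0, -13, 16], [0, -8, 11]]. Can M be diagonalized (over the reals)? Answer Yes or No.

Characteristic polynomial: p(s) = s^3 + 7s^2 - 5s - 75 = (s - 3)(s + 5)^2.
s = -5 has algebraic multiplicity 2; rank(M + 5I) = 1, so geometric multiplicity = 2.
Every eigenvalue has geometric = algebraic multiplicity, so M is diagonalizable.

Yes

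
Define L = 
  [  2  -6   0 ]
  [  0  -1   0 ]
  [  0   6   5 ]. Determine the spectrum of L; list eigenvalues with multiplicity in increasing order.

-1, 2, 5

Characteristic polynomial: p(s) = s^3 - 6s^2 + 3s + 10 = (s - 5)(s - 2)(s + 1).
Roots (with multiplicity): -1, 2, 5.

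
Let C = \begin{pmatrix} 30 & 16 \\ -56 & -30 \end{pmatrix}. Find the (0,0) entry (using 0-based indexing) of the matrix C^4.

Characteristic polynomial: μ^2 - 4 = (μ - 2)(μ + 2), so the eigenvalues are -2, 2.
μ=2: eigenvector (4, -7).
μ=-2: eigenvector (1, -2).
P = [[4, 1], [-7, -2]], D = diag(2, -2), P⁻¹ = [[2, 1], [-7, -4]].
C⁴ = P·diag(16, 16)·P⁻¹ = [[16, 0], [0, 16]].
The requested entry is 16.

16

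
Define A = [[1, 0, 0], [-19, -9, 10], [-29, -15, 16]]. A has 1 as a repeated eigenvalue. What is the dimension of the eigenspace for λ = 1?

A − 1I = [[0, 0, 0], [-19, -10, 10], [-29, -15, 15]].
This matrix has rank 2, so its null space has dimension 3 − 2 = 1.

1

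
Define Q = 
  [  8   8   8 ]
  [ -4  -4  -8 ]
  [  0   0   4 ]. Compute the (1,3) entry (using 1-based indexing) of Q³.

Characteristic polynomial: λ^3 - 8λ^2 + 16λ = λ(λ - 4)^2, so the eigenvalues are 0, 4, 4.
λ=4: eigenvector (2, 0, -1).
λ=4: eigenvector (0, -1, 1).
λ=0: eigenvector (-1, 1, 0).
P = [[2, 0, -1], [0, -1, 1], [-1, 1, 0]], D = diag(4, 4, 0), P⁻¹ = [[1, 1, 1], [1, 1, 2], [1, 2, 2]].
Q³ = P·diag(64, 64, 0)·P⁻¹ = [[128, 128, 128], [-64, -64, -128], [0, 0, 64]].
The requested entry is 128.

128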